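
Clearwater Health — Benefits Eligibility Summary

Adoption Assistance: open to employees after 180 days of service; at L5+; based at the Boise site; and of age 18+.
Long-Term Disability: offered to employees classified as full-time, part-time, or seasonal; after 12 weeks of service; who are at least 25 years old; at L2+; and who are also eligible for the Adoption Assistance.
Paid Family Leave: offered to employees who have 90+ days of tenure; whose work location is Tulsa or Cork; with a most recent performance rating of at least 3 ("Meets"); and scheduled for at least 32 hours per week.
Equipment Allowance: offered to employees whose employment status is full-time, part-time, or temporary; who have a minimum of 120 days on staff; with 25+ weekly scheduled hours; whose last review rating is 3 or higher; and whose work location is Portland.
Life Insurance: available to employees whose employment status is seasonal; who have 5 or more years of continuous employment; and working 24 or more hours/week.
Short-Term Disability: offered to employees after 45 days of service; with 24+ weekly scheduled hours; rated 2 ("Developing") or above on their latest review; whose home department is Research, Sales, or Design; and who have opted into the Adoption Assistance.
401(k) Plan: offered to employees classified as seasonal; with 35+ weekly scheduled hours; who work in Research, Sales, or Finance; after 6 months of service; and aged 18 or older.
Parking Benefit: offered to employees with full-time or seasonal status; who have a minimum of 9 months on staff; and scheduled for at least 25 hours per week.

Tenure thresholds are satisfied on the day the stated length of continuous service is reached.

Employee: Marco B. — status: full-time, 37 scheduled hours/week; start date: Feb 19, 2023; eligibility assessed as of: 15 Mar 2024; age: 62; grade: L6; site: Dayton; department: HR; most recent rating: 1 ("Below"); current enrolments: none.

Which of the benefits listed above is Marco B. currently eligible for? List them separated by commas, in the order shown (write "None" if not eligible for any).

Service from Feb 19, 2023 to 15 Mar 2024: 390 days.
Adoption Assistance — service 390 days ≥ 180 days ✓; grade L6 ≥ L5 ✓; site Dayton ✗ (not Boise) → not eligible.
Long-Term Disability — status full-time ✓; service 390 days ≥ 12 weeks (≈84 days) ✓; age 62 ≥ 25 ✓; grade L6 ≥ L2 ✓; not eligible for Adoption Assistance ✗ → not eligible.
Paid Family Leave — service 390 days ≥ 90 days ✓; site Dayton ✗ (not Tulsa or Cork) → not eligible.
Equipment Allowance — status full-time ✓; service 390 days ≥ 120 days ✓; 37 hrs/wk ≥ 25 ✓; rating 1 < 3 ✗ → not eligible.
Life Insurance — status full-time ✗ (requires seasonal) → not eligible.
Short-Term Disability — service 390 days ≥ 45 days ✓; 37 hrs/wk ≥ 24 ✓; rating 1 < 2 ✗ → not eligible.
401(k) Plan — status full-time ✗ (requires seasonal) → not eligible.
Parking Benefit — status full-time ✓; service 390 days ≥ 9 months (≈270 days) ✓; 37 hrs/wk ≥ 25 ✓ → eligible.

Parking Benefit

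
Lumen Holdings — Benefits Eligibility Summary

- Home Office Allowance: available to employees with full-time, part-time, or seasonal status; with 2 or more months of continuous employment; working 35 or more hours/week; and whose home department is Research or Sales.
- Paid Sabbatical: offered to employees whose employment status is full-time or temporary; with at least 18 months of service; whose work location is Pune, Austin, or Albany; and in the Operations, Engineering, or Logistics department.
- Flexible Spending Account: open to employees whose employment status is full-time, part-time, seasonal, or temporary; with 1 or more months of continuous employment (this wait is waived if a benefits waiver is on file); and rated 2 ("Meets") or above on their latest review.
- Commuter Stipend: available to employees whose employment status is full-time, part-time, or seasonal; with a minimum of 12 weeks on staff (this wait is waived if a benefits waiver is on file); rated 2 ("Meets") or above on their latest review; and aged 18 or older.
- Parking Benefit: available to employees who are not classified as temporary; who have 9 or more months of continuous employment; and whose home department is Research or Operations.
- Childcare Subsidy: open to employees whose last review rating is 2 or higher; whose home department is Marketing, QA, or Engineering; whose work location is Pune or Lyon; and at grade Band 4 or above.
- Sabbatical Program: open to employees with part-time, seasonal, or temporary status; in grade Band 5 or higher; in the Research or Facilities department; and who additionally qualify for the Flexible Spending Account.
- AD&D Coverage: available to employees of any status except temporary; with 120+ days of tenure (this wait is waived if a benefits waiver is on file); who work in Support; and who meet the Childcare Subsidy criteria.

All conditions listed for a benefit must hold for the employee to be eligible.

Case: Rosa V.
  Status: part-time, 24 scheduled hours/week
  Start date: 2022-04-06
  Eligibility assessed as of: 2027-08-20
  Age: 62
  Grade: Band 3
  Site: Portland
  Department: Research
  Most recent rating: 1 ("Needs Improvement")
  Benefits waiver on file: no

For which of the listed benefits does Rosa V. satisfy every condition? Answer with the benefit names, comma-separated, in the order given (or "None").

Parking Benefit

Service from 2022-04-06 to 2027-08-20: 1962 days.
Home Office Allowance — status part-time ✓; service 1962 days ≥ 2 months (≈60 days) ✓; 24 hrs/wk < 35 ✗ → not eligible.
Paid Sabbatical — status part-time ✗ (requires full-time or temporary) → not eligible.
Flexible Spending Account — status part-time ✓; no waiver, service 1962 days ≥ 1 month (≈30 days) ✓; rating 1 < 2 ✗ → not eligible.
Commuter Stipend — status part-time ✓; no waiver, service 1962 days ≥ 12 weeks (≈84 days) ✓; rating 1 < 2 ✗ → not eligible.
Parking Benefit — status part-time ✓ (not excluded); service 1962 days ≥ 9 months (≈270 days) ✓; dept Research ✓ → eligible.
Childcare Subsidy — rating 1 < 2 ✗ → not eligible.
Sabbatical Program — status part-time ✓; grade Band 3 < Band 5 ✗ → not eligible.
AD&D Coverage — status part-time ✓ (not excluded); no waiver, service 1962 days ≥ 120 days ✓; dept Research ✗ → not eligible.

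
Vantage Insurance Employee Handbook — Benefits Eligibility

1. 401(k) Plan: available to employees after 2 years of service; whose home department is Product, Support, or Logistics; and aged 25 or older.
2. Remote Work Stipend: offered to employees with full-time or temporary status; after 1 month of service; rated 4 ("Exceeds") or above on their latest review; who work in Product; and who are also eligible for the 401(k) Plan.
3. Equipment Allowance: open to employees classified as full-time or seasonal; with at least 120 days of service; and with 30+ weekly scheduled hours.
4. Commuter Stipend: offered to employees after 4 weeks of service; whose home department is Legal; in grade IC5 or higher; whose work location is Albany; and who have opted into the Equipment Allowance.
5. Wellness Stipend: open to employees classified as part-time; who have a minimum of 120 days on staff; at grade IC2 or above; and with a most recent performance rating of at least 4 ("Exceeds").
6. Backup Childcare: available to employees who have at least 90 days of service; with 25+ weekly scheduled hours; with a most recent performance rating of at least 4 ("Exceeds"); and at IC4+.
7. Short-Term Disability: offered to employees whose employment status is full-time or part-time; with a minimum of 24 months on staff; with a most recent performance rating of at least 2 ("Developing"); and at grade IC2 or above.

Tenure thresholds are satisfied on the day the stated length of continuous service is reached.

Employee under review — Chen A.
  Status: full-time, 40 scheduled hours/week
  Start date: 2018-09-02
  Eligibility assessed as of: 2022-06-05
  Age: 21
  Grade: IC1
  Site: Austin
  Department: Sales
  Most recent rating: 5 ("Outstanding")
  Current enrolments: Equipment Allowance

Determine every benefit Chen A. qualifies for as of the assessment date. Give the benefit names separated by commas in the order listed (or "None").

Service from 2018-09-02 to 2022-06-05: 1372 days.
401(k) Plan — service 1372 days ≥ 2 years (≈730 days) ✓; dept Sales ✗ → not eligible.
Remote Work Stipend — status full-time ✓; service 1372 days ≥ 1 month (≈30 days) ✓; rating 5 ≥ 4 ✓; dept Sales ✗ → not eligible.
Equipment Allowance — status full-time ✓; service 1372 days ≥ 120 days ✓; 40 hrs/wk ≥ 30 ✓ → eligible.
Commuter Stipend — service 1372 days ≥ 4 weeks (≈28 days) ✓; dept Sales ✗ → not eligible.
Wellness Stipend — status full-time ✗ (requires part-time) → not eligible.
Backup Childcare — service 1372 days ≥ 90 days ✓; 40 hrs/wk ≥ 25 ✓; rating 5 ≥ 4 ✓; grade IC1 < IC4 ✗ → not eligible.
Short-Term Disability — status full-time ✓; service 1372 days ≥ 24 months (≈720 days) ✓; rating 5 ≥ 2 ✓; grade IC1 < IC2 ✗ → not eligible.

Equipment Allowance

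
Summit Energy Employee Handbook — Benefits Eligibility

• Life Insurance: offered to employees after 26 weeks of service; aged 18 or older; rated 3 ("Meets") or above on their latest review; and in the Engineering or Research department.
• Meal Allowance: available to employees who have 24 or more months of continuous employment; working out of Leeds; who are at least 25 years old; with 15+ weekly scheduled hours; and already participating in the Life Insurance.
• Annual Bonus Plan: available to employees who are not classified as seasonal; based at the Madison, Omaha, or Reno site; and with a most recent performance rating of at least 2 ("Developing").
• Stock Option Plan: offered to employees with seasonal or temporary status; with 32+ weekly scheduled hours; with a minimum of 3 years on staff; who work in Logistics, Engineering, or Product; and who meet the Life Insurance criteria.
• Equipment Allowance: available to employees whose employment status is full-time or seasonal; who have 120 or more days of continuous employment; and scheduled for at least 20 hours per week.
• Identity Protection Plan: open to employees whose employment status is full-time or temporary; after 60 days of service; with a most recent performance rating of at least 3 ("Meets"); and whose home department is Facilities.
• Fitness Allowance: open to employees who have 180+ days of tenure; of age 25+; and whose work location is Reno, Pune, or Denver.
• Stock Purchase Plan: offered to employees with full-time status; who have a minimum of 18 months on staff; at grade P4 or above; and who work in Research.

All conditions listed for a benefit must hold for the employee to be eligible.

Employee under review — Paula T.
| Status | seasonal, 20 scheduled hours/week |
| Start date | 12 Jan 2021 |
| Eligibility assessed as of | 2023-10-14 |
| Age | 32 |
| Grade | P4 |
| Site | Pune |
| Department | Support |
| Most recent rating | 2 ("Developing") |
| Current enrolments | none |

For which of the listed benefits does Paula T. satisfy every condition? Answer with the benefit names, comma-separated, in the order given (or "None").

Equipment Allowance, Fitness Allowance

Service from 12 Jan 2021 to 2023-10-14: 1005 days.
Life Insurance — service 1005 days ≥ 26 weeks (≈182 days) ✓; age 32 ≥ 18 ✓; rating 2 < 3 ✗ → not eligible.
Meal Allowance — service 1005 days ≥ 24 months (≈720 days) ✓; site Pune ✗ (not Leeds) → not eligible.
Annual Bonus Plan — status seasonal ✗ (excluded) → not eligible.
Stock Option Plan — status seasonal ✓; 20 hrs/wk < 32 ✗ → not eligible.
Equipment Allowance — status seasonal ✓; service 1005 days ≥ 120 days ✓; 20 hrs/wk ≥ 20 ✓ → eligible.
Identity Protection Plan — status seasonal ✗ (requires full-time or temporary) → not eligible.
Fitness Allowance — service 1005 days ≥ 180 days ✓; age 32 ≥ 25 ✓; site Pune ✓ → eligible.
Stock Purchase Plan — status seasonal ✗ (requires full-time) → not eligible.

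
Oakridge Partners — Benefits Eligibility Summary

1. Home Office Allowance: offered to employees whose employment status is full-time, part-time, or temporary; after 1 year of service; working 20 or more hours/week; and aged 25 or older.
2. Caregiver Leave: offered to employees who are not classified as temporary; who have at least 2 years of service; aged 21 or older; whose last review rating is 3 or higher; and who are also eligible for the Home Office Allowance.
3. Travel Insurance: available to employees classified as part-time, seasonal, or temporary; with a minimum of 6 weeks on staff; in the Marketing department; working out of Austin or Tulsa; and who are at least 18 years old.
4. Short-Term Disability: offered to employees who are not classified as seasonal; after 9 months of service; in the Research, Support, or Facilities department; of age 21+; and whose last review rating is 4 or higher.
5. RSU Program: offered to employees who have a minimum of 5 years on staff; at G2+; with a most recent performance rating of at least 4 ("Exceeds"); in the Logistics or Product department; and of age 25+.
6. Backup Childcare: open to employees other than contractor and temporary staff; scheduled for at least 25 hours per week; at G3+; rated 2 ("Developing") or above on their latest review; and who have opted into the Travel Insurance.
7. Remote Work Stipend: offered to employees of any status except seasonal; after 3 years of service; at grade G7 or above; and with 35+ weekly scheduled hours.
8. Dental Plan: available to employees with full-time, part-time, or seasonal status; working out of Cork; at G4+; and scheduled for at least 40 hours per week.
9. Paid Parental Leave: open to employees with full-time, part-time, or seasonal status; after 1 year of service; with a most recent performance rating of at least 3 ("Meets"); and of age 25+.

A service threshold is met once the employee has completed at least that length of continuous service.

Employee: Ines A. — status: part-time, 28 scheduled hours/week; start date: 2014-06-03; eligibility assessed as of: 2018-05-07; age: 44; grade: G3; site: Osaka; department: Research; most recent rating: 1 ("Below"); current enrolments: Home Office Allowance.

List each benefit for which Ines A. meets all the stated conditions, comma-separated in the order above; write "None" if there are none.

Service from 2014-06-03 to 2018-05-07: 1434 days.
Home Office Allowance — status part-time ✓; service 1434 days ≥ 1 year (≈365 days) ✓; 28 hrs/wk ≥ 20 ✓; age 44 ≥ 25 ✓ → eligible.
Caregiver Leave — status part-time ✓ (not excluded); service 1434 days ≥ 2 years (≈730 days) ✓; age 44 ≥ 21 ✓; rating 1 < 3 ✗ → not eligible.
Travel Insurance — status part-time ✓; service 1434 days ≥ 6 weeks (≈42 days) ✓; dept Research ✗ → not eligible.
Short-Term Disability — status part-time ✓ (not excluded); service 1434 days ≥ 9 months (≈270 days) ✓; dept Research ✓; age 44 ≥ 21 ✓; rating 1 < 4 ✗ → not eligible.
RSU Program — service 1434 days < 5 years (≈1825 days) ✗ → not eligible.
Backup Childcare — status part-time ✓ (not excluded); 28 hrs/wk ≥ 25 ✓; grade G3 ≥ G3 ✓; rating 1 < 2 ✗ → not eligible.
Remote Work Stipend — status part-time ✓ (not excluded); service 1434 days ≥ 3 years (≈1095 days) ✓; grade G3 < G7 ✗ → not eligible.
Dental Plan — status part-time ✓; site Osaka ✗ (not Cork) → not eligible.
Paid Parental Leave — status part-time ✓; service 1434 days ≥ 1 year (≈365 days) ✓; rating 1 < 3 ✗ → not eligible.

Home Office Allowance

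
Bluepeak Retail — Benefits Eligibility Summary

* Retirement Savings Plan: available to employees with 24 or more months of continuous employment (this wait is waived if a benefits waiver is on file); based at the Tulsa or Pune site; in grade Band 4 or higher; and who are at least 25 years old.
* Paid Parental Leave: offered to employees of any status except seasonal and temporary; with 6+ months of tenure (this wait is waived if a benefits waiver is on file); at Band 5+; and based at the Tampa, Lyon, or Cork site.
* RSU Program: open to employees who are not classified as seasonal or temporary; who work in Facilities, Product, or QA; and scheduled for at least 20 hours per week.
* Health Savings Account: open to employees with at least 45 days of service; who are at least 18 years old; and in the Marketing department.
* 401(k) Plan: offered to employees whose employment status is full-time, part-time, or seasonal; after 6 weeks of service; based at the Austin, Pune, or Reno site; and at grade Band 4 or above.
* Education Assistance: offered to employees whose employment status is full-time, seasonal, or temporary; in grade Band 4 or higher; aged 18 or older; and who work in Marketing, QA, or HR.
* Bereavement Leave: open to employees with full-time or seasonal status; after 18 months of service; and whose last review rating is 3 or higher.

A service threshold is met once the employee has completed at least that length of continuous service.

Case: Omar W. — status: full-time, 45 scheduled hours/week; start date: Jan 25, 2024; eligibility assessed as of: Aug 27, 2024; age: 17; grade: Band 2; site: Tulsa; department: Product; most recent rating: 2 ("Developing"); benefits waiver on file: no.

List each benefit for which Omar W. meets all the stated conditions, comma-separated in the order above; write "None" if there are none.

Service from Jan 25, 2024 to Aug 27, 2024: 215 days.
Retirement Savings Plan — no waiver, service 215 days < 24 months (≈720 days) ✗ → not eligible.
Paid Parental Leave — status full-time ✓ (not excluded); no waiver, service 215 days ≥ 6 months (≈180 days) ✓; grade Band 2 < Band 5 ✗ → not eligible.
RSU Program — status full-time ✓ (not excluded); dept Product ✓; 45 hrs/wk ≥ 20 ✓ → eligible.
Health Savings Account — service 215 days ≥ 45 days ✓; age 17 < 18 ✗ → not eligible.
401(k) Plan — status full-time ✓; service 215 days ≥ 6 weeks (≈42 days) ✓; site Tulsa ✗ (not Austin, Pune, or Reno) → not eligible.
Education Assistance — status full-time ✓; grade Band 2 < Band 4 ✗ → not eligible.
Bereavement Leave — status full-time ✓; service 215 days < 18 months (≈540 days) ✗ → not eligible.

RSU Program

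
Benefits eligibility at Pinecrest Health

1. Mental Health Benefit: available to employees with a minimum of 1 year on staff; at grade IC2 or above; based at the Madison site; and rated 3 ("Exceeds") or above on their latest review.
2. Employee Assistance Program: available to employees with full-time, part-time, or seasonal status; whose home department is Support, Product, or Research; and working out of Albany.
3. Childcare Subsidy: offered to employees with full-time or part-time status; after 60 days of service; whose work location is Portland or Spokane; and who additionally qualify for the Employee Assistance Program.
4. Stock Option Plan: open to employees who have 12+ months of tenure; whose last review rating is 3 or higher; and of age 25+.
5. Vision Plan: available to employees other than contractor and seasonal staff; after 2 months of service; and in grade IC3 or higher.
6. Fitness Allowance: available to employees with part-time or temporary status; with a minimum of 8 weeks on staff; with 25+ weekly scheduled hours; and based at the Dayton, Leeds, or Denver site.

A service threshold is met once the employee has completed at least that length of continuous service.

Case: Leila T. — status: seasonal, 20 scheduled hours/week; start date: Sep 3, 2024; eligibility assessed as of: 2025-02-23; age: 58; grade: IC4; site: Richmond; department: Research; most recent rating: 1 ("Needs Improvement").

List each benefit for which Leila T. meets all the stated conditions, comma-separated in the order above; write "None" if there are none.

None

Service from Sep 3, 2024 to 2025-02-23: 173 days.
Mental Health Benefit — service 173 days < 1 year (≈365 days) ✗ → not eligible.
Employee Assistance Program — status seasonal ✓; dept Research ✓; site Richmond ✗ (not Albany) → not eligible.
Childcare Subsidy — status seasonal ✗ (requires full-time or part-time) → not eligible.
Stock Option Plan — service 173 days < 12 months (≈360 days) ✗ → not eligible.
Vision Plan — status seasonal ✗ (excluded) → not eligible.
Fitness Allowance — status seasonal ✗ (requires part-time or temporary) → not eligible.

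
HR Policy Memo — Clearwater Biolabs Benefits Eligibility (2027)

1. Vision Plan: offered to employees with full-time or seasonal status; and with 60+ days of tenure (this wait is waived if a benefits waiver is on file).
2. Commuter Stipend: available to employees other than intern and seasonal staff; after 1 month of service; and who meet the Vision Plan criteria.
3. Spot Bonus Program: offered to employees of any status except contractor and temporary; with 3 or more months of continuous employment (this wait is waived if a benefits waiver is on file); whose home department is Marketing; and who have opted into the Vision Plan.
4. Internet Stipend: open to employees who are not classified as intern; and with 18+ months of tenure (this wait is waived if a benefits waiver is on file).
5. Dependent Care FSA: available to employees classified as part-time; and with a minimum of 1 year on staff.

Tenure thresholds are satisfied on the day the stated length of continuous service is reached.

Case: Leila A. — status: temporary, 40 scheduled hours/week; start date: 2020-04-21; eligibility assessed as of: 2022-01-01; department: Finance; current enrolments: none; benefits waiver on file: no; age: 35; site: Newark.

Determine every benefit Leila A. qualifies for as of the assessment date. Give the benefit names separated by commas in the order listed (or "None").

Internet Stipend

Service from 2020-04-21 to 2022-01-01: 620 days.
Vision Plan — status temporary ✗ (requires full-time or seasonal) → not eligible.
Commuter Stipend — status temporary ✓ (not excluded); service 620 days ≥ 1 month (≈30 days) ✓; not eligible for Vision Plan ✗ → not eligible.
Spot Bonus Program — status temporary ✗ (excluded) → not eligible.
Internet Stipend — status temporary ✓ (not excluded); no waiver, service 620 days ≥ 18 months (≈540 days) ✓ → eligible.
Dependent Care FSA — status temporary ✗ (requires part-time) → not eligible.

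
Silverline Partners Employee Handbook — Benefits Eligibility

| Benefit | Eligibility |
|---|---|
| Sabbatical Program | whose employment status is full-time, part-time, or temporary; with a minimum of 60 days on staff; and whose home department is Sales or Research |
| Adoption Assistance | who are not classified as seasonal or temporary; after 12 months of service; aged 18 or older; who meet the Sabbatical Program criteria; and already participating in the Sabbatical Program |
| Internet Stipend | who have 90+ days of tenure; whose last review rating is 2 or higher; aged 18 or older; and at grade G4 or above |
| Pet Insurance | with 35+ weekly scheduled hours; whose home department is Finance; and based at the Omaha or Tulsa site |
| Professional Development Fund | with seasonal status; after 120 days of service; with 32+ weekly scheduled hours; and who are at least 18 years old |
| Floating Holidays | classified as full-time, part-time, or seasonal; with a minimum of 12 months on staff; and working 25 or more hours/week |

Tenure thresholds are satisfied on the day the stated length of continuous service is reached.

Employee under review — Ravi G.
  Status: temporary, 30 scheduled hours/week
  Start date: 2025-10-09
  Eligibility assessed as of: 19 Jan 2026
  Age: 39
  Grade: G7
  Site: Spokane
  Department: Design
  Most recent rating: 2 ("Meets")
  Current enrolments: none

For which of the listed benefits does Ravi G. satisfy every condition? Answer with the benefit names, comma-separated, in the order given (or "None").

Internet Stipend

Service from 2025-10-09 to 19 Jan 2026: 102 days.
Sabbatical Program — status temporary ✓; service 102 days ≥ 60 days ✓; dept Design ✗ → not eligible.
Adoption Assistance — status temporary ✗ (excluded) → not eligible.
Internet Stipend — service 102 days ≥ 90 days ✓; rating 2 ≥ 2 ✓; age 39 ≥ 18 ✓; grade G7 ≥ G4 ✓ → eligible.
Pet Insurance — 30 hrs/wk < 35 ✗ → not eligible.
Professional Development Fund — status temporary ✗ (requires seasonal) → not eligible.
Floating Holidays — status temporary ✗ (requires full-time, part-time, or seasonal) → not eligible.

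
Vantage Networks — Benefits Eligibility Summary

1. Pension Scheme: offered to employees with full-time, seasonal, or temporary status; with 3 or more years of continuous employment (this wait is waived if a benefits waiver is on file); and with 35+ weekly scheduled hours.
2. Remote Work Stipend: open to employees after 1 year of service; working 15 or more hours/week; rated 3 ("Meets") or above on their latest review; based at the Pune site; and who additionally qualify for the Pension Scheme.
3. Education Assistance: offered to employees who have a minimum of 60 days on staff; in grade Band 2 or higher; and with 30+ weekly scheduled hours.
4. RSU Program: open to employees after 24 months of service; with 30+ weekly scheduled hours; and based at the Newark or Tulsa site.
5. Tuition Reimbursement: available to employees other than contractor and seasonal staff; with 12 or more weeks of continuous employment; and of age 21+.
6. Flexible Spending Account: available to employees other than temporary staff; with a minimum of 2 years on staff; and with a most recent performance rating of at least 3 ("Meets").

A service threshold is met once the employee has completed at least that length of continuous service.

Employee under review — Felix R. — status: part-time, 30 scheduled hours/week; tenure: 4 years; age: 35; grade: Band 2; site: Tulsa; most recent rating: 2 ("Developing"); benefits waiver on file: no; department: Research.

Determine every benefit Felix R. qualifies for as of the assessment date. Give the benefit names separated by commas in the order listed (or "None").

Education Assistance, RSU Program, Tuition Reimbursement

Pension Scheme — status part-time ✗ (requires full-time, seasonal, or temporary) → not eligible.
Remote Work Stipend — service 4 years ≥ 1 year ✓; 30 hrs/wk ≥ 15 ✓; rating 2 < 3 ✗ → not eligible.
Education Assistance — service 4 years ≥ 60 days ✓; grade Band 2 ≥ Band 2 ✓; 30 hrs/wk ≥ 30 ✓ → eligible.
RSU Program — service 4 years ≥ 24 months (≈720 days) ✓; 30 hrs/wk ≥ 30 ✓; site Tulsa ✓ → eligible.
Tuition Reimbursement — status part-time ✓ (not excluded); service 4 years ≥ 12 weeks (≈84 days) ✓; age 35 ≥ 21 ✓ → eligible.
Flexible Spending Account — status part-time ✓ (not excluded); service 4 years ≥ 2 years ✓; rating 2 < 3 ✗ → not eligible.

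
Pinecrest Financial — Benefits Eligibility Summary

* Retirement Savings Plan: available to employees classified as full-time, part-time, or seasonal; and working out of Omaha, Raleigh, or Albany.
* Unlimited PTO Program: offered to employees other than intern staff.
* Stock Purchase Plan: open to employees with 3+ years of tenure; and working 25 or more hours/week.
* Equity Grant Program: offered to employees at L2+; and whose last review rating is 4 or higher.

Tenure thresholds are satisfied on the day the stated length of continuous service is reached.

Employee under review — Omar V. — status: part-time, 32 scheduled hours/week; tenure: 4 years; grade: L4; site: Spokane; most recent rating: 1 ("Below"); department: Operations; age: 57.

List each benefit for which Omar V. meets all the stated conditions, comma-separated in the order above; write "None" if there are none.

Unlimited PTO Program, Stock Purchase Plan

Retirement Savings Plan — status part-time ✓; site Spokane ✗ (not Omaha, Raleigh, or Albany) → not eligible.
Unlimited PTO Program — status part-time ✓ (not excluded) → eligible.
Stock Purchase Plan — service 4 years ≥ 3 years ✓; 32 hrs/wk ≥ 25 ✓ → eligible.
Equity Grant Program — grade L4 ≥ L2 ✓; rating 1 < 4 ✗ → not eligible.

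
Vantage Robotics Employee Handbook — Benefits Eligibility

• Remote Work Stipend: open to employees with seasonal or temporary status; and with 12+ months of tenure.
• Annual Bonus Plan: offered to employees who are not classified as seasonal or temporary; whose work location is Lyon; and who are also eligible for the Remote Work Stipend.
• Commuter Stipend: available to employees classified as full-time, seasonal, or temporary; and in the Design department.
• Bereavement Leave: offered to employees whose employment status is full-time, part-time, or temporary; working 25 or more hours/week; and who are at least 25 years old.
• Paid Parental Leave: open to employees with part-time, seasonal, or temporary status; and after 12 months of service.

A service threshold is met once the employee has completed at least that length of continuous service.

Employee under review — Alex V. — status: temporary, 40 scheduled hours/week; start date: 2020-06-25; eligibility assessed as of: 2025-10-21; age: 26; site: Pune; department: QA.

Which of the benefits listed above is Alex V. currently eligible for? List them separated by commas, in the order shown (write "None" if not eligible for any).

Remote Work Stipend, Bereavement Leave, Paid Parental Leave

Service from 2020-06-25 to 2025-10-21: 1944 days.
Remote Work Stipend — status temporary ✓; service 1944 days ≥ 12 months (≈360 days) ✓ → eligible.
Annual Bonus Plan — status temporary ✗ (excluded) → not eligible.
Commuter Stipend — status temporary ✓; dept QA ✗ → not eligible.
Bereavement Leave — status temporary ✓; 40 hrs/wk ≥ 25 ✓; age 26 ≥ 25 ✓ → eligible.
Paid Parental Leave — status temporary ✓; service 1944 days ≥ 12 months (≈360 days) ✓ → eligible.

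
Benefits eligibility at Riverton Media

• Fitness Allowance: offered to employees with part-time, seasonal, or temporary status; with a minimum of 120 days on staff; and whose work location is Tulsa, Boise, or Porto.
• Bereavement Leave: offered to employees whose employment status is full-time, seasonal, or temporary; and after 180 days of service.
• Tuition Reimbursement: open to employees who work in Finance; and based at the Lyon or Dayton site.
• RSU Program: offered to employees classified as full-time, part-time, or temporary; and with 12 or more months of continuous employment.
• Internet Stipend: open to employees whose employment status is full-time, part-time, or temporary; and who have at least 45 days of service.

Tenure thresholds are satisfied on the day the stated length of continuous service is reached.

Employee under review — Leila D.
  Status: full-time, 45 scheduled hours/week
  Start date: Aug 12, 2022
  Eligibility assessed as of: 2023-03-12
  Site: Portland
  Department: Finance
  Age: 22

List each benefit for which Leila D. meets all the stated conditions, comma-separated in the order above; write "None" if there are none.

Bereavement Leave, Internet Stipend

Service from Aug 12, 2022 to 2023-03-12: 212 days.
Fitness Allowance — status full-time ✗ (requires part-time, seasonal, or temporary) → not eligible.
Bereavement Leave — status full-time ✓; service 212 days ≥ 180 days ✓ → eligible.
Tuition Reimbursement — dept Finance ✓; site Portland ✗ (not Lyon or Dayton) → not eligible.
RSU Program — status full-time ✓; service 212 days < 12 months (≈360 days) ✗ → not eligible.
Internet Stipend — status full-time ✓; service 212 days ≥ 45 days ✓ → eligible.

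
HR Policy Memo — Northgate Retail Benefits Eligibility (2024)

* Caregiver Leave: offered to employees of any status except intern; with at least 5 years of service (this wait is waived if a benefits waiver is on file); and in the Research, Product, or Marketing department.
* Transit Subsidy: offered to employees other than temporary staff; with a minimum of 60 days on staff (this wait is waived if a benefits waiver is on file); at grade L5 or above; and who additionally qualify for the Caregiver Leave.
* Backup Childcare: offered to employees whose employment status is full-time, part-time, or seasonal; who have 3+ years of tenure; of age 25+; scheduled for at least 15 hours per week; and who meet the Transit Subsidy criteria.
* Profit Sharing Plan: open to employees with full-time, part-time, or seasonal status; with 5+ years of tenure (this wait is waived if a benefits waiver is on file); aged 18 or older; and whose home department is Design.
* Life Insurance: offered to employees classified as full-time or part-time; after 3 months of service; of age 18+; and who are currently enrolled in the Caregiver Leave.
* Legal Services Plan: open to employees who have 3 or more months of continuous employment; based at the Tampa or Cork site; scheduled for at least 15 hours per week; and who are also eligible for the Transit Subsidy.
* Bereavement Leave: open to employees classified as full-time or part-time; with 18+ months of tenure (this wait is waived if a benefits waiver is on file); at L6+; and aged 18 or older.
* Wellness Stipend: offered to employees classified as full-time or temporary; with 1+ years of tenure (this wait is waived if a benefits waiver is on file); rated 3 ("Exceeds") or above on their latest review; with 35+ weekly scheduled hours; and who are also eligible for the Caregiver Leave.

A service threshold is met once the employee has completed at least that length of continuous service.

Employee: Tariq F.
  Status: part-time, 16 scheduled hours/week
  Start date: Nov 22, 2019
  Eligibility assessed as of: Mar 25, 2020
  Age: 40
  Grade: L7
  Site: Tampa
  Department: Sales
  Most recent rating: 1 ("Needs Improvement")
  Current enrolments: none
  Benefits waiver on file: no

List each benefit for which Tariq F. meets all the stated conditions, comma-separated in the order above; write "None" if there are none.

Service from Nov 22, 2019 to Mar 25, 2020: 124 days.
Caregiver Leave — status part-time ✓ (not excluded); no waiver, service 124 days < 5 years (≈1825 days) ✗ → not eligible.
Transit Subsidy — status part-time ✓ (not excluded); no waiver, service 124 days ≥ 60 days ✓; grade L7 ≥ L5 ✓; not eligible for Caregiver Leave ✗ → not eligible.
Backup Childcare — status part-time ✓; service 124 days < 3 years (≈1095 days) ✗ → not eligible.
Profit Sharing Plan — status part-time ✓; no waiver, service 124 days < 5 years (≈1825 days) ✗ → not eligible.
Life Insurance — status part-time ✓; service 124 days ≥ 3 months (≈90 days) ✓; age 40 ≥ 18 ✓; not enrolled in Caregiver Leave ✗ → not eligible.
Legal Services Plan — service 124 days ≥ 3 months (≈90 days) ✓; site Tampa ✓; 16 hrs/wk ≥ 15 ✓; not eligible for Transit Subsidy ✗ → not eligible.
Bereavement Leave — status part-time ✓; no waiver, service 124 days < 18 months (≈540 days) ✗ → not eligible.
Wellness Stipend — status part-time ✗ (requires full-time or temporary) → not eligible.

None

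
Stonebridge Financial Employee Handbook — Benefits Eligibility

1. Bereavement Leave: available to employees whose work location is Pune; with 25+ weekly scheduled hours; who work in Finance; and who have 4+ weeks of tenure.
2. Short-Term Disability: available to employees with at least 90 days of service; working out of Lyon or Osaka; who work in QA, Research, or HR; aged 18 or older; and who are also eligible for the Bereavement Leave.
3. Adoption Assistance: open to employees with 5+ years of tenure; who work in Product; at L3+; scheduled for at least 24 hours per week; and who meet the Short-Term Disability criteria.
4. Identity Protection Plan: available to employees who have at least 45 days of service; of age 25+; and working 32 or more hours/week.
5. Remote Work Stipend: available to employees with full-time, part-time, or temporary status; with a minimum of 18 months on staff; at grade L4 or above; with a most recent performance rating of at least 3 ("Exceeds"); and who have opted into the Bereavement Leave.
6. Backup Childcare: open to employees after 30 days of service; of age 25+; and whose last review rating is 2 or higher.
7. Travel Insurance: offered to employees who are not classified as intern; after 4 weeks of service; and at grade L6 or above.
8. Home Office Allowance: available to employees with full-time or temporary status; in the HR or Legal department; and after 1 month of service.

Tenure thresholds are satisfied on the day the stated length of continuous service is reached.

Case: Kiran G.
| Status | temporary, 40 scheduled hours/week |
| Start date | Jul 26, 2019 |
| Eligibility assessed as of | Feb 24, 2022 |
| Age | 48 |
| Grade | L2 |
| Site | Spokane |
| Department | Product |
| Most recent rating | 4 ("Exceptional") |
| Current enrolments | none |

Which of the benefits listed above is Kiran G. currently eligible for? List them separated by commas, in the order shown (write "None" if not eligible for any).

Identity Protection Plan, Backup Childcare

Service from Jul 26, 2019 to Feb 24, 2022: 944 days.
Bereavement Leave — site Spokane ✗ (not Pune) → not eligible.
Short-Term Disability — service 944 days ≥ 90 days ✓; site Spokane ✗ (not Lyon or Osaka) → not eligible.
Adoption Assistance — service 944 days < 5 years (≈1825 days) ✗ → not eligible.
Identity Protection Plan — service 944 days ≥ 45 days ✓; age 48 ≥ 25 ✓; 40 hrs/wk ≥ 32 ✓ → eligible.
Remote Work Stipend — status temporary ✓; service 944 days ≥ 18 months (≈540 days) ✓; grade L2 < L4 ✗ → not eligible.
Backup Childcare — service 944 days ≥ 30 days ✓; age 48 ≥ 25 ✓; rating 4 ≥ 2 ✓ → eligible.
Travel Insurance — status temporary ✓ (not excluded); service 944 days ≥ 4 weeks (≈28 days) ✓; grade L2 < L6 ✗ → not eligible.
Home Office Allowance — status temporary ✓; dept Product ✗ → not eligible.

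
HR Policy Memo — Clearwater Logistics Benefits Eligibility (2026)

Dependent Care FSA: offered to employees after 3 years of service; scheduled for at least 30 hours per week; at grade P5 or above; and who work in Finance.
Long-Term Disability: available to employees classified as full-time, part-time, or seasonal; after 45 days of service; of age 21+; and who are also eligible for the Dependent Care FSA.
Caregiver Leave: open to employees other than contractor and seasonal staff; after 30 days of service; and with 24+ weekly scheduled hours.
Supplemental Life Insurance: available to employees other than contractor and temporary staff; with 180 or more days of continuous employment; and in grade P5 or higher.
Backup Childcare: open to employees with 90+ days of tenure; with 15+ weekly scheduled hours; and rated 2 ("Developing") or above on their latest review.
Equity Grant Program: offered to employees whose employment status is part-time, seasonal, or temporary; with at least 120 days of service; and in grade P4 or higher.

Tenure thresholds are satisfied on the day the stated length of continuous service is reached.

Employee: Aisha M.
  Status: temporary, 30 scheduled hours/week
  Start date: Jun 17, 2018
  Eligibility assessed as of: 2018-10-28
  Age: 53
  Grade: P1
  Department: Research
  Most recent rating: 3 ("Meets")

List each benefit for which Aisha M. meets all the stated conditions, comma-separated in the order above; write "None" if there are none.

Service from Jun 17, 2018 to 2018-10-28: 133 days.
Dependent Care FSA — service 133 days < 3 years (≈1095 days) ✗ → not eligible.
Long-Term Disability — status temporary ✗ (requires full-time, part-time, or seasonal) → not eligible.
Caregiver Leave — status temporary ✓ (not excluded); service 133 days ≥ 30 days ✓; 30 hrs/wk ≥ 24 ✓ → eligible.
Supplemental Life Insurance — status temporary ✗ (excluded) → not eligible.
Backup Childcare — service 133 days ≥ 90 days ✓; 30 hrs/wk ≥ 15 ✓; rating 3 ≥ 2 ✓ → eligible.
Equity Grant Program — status temporary ✓; service 133 days ≥ 120 days ✓; grade P1 < P4 ✗ → not eligible.

Caregiver Leave, Backup Childcare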